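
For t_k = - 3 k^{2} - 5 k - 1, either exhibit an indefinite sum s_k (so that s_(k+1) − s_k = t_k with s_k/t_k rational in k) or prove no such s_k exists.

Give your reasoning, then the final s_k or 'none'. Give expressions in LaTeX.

s_k = k \left(- k^{2} - k + 1\right)

r(k) = (3*k**2 + 11*k + 9)/(3*k**2 + 5*k + 1) after simplifying.
A = 1, B = 1, C = k**2 + 5*k/3 + 1/3.
Need (1)·f(k+1) − (1)·f(k) = k**2 + 5*k/3 + 1/3.
Degrees (0,0,2) ⇒ d ≤ 3.
A polynomial solution: f(k) = k*(k**2 + k - 1)/3.
R(k) = B(k−1)·f(k)/C(k) = k*(k**2 + k - 1)/(3*k**2 + 5*k + 1); s_k = R·t_k = k*(-k**2 - k + 1).
Δs = -3*k**2 - 5*k - 1, as required.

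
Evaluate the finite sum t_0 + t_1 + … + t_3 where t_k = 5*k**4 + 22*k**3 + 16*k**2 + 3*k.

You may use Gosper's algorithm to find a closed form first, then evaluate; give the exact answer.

The ratio is (5*k**4 + 42*k**3 + 112*k**2 + 121*k + 46)/(k*(5*k**3 + 22*k**2 + 16*k + 3)).
Gosper form: A/B · C(k+1)/C(k) with A=1, B=1, C=k**4 + 22*k**3/5 + 16*k**2/5 + 3*k/5.
f must satisfy (1)·f(k+1) − (1)·f(k) = k**4 + 22*k**3/5 + 16*k**2/5 + 3*k/5.
deg f ≤ 5 (via 0,0,4).
Solve for f: f(k) = k*(k - 1)*(k**3 + 4*k**2 - 1)/5 (degree 5 ≤ 5).
Get s_k = R·t_k = k*(k**4 + 3*k**3 - 4*k**2 - k + 1) with R(k) = B(k−1)f(k)/C(k) = (k - 1)*(k**3 + 4*k**2 - 1)/(5*k**3 + 22*k**2 + 16*k + 3).
Verify: k*(5*k**3 + 22*k**2 + 16*k + 3) matches t_k.
Sum = s_(4) − s_(0); s_(4) = 1524, s_(0) = 0 ⇒ 1524.

Σ = 1524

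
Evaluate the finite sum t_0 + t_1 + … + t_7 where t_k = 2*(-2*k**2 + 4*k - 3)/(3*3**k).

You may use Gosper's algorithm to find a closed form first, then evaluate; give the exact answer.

Σ = -19568/6561

Compute t_(k+1)/t_k: get (2*k**2 + 1)/(3*(2*k**2 - 4*k + 3)).
So A=1/3 and B=1, with C=k**2 - 2*k + 3/2.
Need (1/3)·f(k+1) − (1)·f(k) = k**2 - 2*k + 3/2.
deg f ≤ 2 (via 0,0,2).
Solve for f: f(k) = -3*(2*k**2 - 2*k + 3)/4 (degree 2 ≤ 2).
Then R = B(k−1)f/C = -3*(2*k**2 - 2*k + 3)/(2*(2*k**2 - 4*k + 3)), so s_k = R(k)·t_k = (2*k**2 - 2*k + 3)/3**k.
Check: Δs_k = 2*(-2*k**2 + 4*k - 3)/(3*3**k). ✓
Evaluate s at k=8 and k=0: 115/6561 and 3; difference -19568/6561.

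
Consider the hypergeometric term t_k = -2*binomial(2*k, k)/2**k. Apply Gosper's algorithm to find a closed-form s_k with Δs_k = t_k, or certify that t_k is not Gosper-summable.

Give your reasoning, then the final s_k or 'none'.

no hypergeometric antidifference exists

Step 1: r(k) = (2*k + 1)/(k + 1).
Gosper form: A/B · C(k+1)/C(k) with A=2*k + 1, B=k + 1, C=1.
f must satisfy (2*k + 1)·f(k+1) − (k)·f(k) = 1.
d = -1 from the (1,1,0) case.
Negative degree bound (-1): no f exists, t_k not Gosper-summable.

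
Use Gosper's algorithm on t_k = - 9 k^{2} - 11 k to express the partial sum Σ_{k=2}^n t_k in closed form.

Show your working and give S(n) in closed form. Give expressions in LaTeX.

The ratio is (9*k**2 + 29*k + 20)/(k*(9*k + 11)).
Gosper form: A/B · C(k+1)/C(k) with A=1, B=1, C=k**2 + 11*k/9.
Key eq: (1)·f(k+1) = (1)·f(k) + (k**2 + 11*k/9).
From deg A=0, deg B=0, deg C=2: d=3.
Solve for f: f(k) = k*(k - 1)*(3*k + 4)/9 (degree 3 ≤ 3).
Get s_k = R·t_k = k*(-3*k**2 - k + 4) with R(k) = B(k−1)f(k)/C(k) = (k - 1)*(3*k + 4)/(9*k + 11).
Check: Δs_k = k*(-9*k - 11). ✓
Telescope: S(n) = s_(n+1) − s_(2) = n*(-3*n**2 - 10*n - 7) − (-20) = -3*n**3 - 10*n**2 - 7*n + 20.

S(n) = - 3 n^{3} - 10 n^{2} - 7 n + 20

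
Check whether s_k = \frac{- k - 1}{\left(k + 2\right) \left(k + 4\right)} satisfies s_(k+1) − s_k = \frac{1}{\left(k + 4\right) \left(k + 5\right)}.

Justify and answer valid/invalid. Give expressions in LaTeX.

s_(k+1) = (-k - 2)/((k + 3)*(k + 5))
s_(k+1) − s_k = (k**2 + 3*k - 1)/(k**4 + 14*k**3 + 71*k**2 + 154*k + 120)
(s_(k+1) − s_k) − t_k = (-2*k - 7)/(k**4 + 14*k**3 + 71*k**2 + 154*k + 120)

Invalid: residual \frac{- 2 k - 7}{k^{4} + 14 k^{3} + 71 k^{2} + 154 k + 120} ≠ 0.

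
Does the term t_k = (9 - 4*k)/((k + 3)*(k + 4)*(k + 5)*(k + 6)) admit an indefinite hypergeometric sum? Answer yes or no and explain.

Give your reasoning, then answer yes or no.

Compute t_(k+1)/t_k: get (k + 3)*(4*k - 5)/((k + 7)*(4*k - 9)).
Factor: A=k + 3; B=k + 7; C=k - 9/4.
Set up (k + 3)·f(k+1) − (k + 6)·f(k) − (k - 9/4) = 0.
Degrees (1,1,1) ⇒ d ≤ 3.
Coefficient equations give f(k) = -k*(k**2 + 12*k + 167)/240.
Certificate R = B(k−1)f/C = -k*(k + 6)*(k**2 + 12*k + 167)/(60*(4*k - 9)) gives s_k = k*(k**2 + 12*k + 167)/(60*(k + 3)*(k + 4)*(k + 5)).
Δs = (9 - 4*k)/(k**4 + 18*k**3 + 119*k**2 + 342*k + 360), as required.

Yes. s_k = k*(k**2 + 12*k + 167)/(60*(k + 3)*(k + 4)*(k + 5)).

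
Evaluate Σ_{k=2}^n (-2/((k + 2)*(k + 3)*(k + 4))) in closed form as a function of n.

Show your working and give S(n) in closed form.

The ratio is (k + 2)/(k + 5).
Normal form (A,B,C) = (k + 2, k + 5, 1).
Solve (k + 2)·f(k+1) − (k + 4)·f(k) = 1.
d = 2 from the (1,1,0) case.
Solving with deg f ≤ 2: f(k) = k*(k + 5)/12.
So s_k = (B(k−1)f/C)·t_k = (k*(k + 4)*(k + 5)/12)·t_k = k*(-k - 5)/(6*(k + 2)*(k + 3)).
s_(k+1) − s_k = -2/(k**3 + 9*k**2 + 26*k + 24) = t_k.
Evaluate: s_(n+1) = (-n**2 - 7*n - 6)/(6*(n**2 + 7*n + 12)); subtract s_(2) = -7/60 ⇒ S(n) = (-n**2 - 7*n + 8)/(20*(n**2 + 7*n + 12)).

S(n) = (-n**2 - 7*n + 8)/(20*(n**2 + 7*n + 12))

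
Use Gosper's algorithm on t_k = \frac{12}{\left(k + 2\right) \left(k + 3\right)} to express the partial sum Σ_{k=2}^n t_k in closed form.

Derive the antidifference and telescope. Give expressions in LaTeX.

The ratio is (k + 2)/(k + 4).
Gosper form: A/B · C(k+1)/C(k) with A=k + 2, B=k + 4, C=1.
f must satisfy (k + 2)·f(k+1) − (k + 3)·f(k) = 1.
From deg A=1, deg B=1, deg C=0: d=1.
Match coefficients ⇒ f(k) = k/2.
Certificate R = B(k−1)f/C = k*(k + 3)/2 gives s_k = 6*k/(k + 2).
Δs = 12/(k**2 + 5*k + 6), as required.
Σ_(k=2)^n t_k = s_(n+1) − s_(2) = (6*(n + 1)/(n + 3)) − (3), i.e. 3*(n - 1)/(n + 3).

S(n) = \frac{3 \left(n - 1\right)}{n + 3}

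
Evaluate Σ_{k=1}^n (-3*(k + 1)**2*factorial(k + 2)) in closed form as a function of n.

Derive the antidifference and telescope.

S(n) = -3*n*factorial(n + 3)

t_(k+1)/t_k = (k + 2)**2*(k + 3)/(k + 1)**2.
Normal form (A,B,C) = (k + 3, 1, k**2 + 2*k + 1).
Set up (k + 3)·f(k+1) − (1)·f(k) − (k**2 + 2*k + 1) = 0.
d = 1 from the (1,0,2) case.
Solve for f: f(k) = k - 1 (degree 1 ≤ 1).
Get s_k = R·t_k = -3*(k - 1)*factorial(k + 2) with R(k) = B(k−1)f(k)/C(k) = (k - 1)/(k + 1)**2.
s_(k+1) − s_k = -3*(k + 1)**2*factorial(k + 2) = t_k.
Σ_(k=1)^n t_k = s_(n+1) − s_(1) = (-3*n*factorial(n + 3)) − (0), i.e. -3*n*factorial(n + 3).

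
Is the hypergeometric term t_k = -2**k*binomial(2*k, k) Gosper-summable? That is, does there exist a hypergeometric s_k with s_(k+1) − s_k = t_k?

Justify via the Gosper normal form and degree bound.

Ratio r(k) = 4*(2*k + 1)/(k + 1).
Normal form (A,B,C) = (8*k + 4, k + 1, 1).
Need (8*k + 4)·f(k+1) − (k)·f(k) = 1.
deg f ≤ -1 (via 1,1,0).
d = -1 < 0 ⇒ no nonzero polynomial f; not summable.

No; the degree bound rules out any f.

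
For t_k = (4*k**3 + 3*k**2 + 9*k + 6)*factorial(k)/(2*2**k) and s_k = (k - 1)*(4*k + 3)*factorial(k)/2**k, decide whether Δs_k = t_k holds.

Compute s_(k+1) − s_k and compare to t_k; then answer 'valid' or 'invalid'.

Valid: the claim telescopes to t_k.

s_(k+1) = k*(4*k + 7)*factorial(k + 1)/(2*2**k)
s_(k+1) − s_k = (4*k**3 + 3*k**2 + 9*k + 6)*factorial(k)/(2*2**k)
(s_(k+1) − s_k) − t_k = 0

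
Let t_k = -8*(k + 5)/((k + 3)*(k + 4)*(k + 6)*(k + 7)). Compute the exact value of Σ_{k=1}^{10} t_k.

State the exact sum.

Σ = -15/119

t_(k+1)/t_k = (k + 3)*(k + 6)**2/((k + 5)**2*(k + 8)).
Factor: A=k + 3; B=k + 8; C=k**2 + 10*k + 25.
Need (k + 3)·f(k+1) − (k + 7)·f(k) = k**2 + 10*k + 25.
Bound: deg f ≤ 4.
Solve for f: f(k) = k*(k + 4)*(k + 5)*(k + 9)/36 (degree 4 ≤ 4).
Get s_k = R·t_k = 2*k*(-k - 9)/(9*(k**2 + 9*k + 18)) with R(k) = B(k−1)f(k)/C(k) = k*(k + 4)*(k + 7)*(k + 9)/(36*(k + 5)).
Check: Δs_k = 8*(-k - 5)/(k**4 + 20*k**3 + 145*k**2 + 450*k + 504). ✓
Evaluate s at k=11 and k=1: -220/1071 and -5/63; difference -15/119.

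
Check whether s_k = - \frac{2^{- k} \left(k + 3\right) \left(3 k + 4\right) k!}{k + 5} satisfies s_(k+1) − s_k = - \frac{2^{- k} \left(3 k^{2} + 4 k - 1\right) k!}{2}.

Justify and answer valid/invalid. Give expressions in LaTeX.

Invalid: residual \frac{2^{- k} \left(3 k^{3} + 19 k^{2} + 13 k - 13\right) k!}{\left(k + 5\right) \left(k + 6\right)} ≠ 0.

s_(k+1) = -(k + 4)*(3*k + 7)*factorial(k + 1)/(2*2**k*(k + 6))
s_(k+1) − s_k = -(3*k**4 + 31*k**3 + 95*k**2 + 83*k - 4)*factorial(k)/(2*2**k*(k + 5)*(k + 6))
(s_(k+1) − s_k) − t_k = (3*k**3 + 19*k**2 + 13*k - 13)*factorial(k)/(2**k*(k + 5)*(k + 6))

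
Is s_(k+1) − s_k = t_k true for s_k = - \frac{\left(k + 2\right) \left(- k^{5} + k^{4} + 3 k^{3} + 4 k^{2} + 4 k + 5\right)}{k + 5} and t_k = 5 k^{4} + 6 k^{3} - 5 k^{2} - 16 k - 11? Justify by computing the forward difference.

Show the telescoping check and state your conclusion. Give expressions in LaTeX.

s_(k+1) = (k**6 + 7*k**5 + 15*k**4 - 47*k**2 - 76*k - 48)/(k + 6)
s_(k+1) − s_k = (5*k**6 + 49*k**5 + 115*k**4 + 25*k**3 - 226*k**2 - 340*k - 180)/(k**2 + 11*k + 30)
(s_(k+1) − s_k) − t_k = 3*(-4*k**5 - 32*k**4 - 28*k**3 + 37*k**2 + 87*k + 50)/(k**2 + 11*k + 30)

Invalid: residual \frac{3 \left(- 4 k^{5} - 32 k^{4} - 28 k^{3} + 37 k^{2} + 87 k + 50\right)}{k^{2} + 11 k + 30} ≠ 0.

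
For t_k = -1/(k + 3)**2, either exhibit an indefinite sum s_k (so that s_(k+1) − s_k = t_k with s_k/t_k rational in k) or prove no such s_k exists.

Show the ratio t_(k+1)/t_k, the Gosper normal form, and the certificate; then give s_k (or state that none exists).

r(k) = (k + 3)**2/(k + 4)**2 after simplifying.
Factor: A=k**2 + 6*k + 9; B=k**2 + 8*k + 16; C=1.
Need (k**2 + 6*k + 9)·f(k+1) − (k**2 + 6*k + 9)·f(k) = 1.
Degrees (2,2,0) ⇒ d ≤ 0.
f = c0 ⇒ A·f(k+1) − B(k−1)·f(k) − C = -1. The system {-1 = 0} is inconsistent; no antidifference.

not Gosper-summable; s_k does not exist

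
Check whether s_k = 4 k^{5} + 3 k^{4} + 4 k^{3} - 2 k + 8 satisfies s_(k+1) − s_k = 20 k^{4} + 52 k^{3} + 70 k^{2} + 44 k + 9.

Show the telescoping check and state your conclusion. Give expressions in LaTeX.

Valid — Δs_k = t_k.

s_(k+1) = -2*k + 4*(k + 1)**5 + 3*(k + 1)**4 + 4*(k + 1)**3 + 6
s_(k+1) − s_k = 20*k**4 + 52*k**3 + 70*k**2 + 44*k + 9
(s_(k+1) − s_k) − t_k = 0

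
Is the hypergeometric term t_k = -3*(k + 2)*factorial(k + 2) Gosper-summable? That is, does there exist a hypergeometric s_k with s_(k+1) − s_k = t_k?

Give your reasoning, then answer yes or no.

Yes. s_k = -3*factorial(k + 2).

Step 1: r(k) = (k + 3)**2/(k + 2).
Take A(k)=k + 3, B(k)=1, C(k)=k + 2.
Set up (k + 3)·f(k+1) − (1)·f(k) − (k + 2) = 0.
From deg A=1, deg B=0, deg C=1: d=0.
Coefficient equations give f(k) = 1.
So s_k = (B(k−1)f/C)·t_k = (1/(k + 2))·t_k = -3*factorial(k + 2).
Check: Δs_k = -3*(k + 2)*factorial(k + 2). ✓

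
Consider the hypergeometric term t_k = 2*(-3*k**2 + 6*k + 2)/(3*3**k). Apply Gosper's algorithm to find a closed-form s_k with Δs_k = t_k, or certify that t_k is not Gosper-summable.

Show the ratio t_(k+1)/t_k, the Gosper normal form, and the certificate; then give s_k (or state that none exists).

The ratio is (3*k**2 - 5)/(3*(3*k**2 - 6*k - 2)).
Gosper form: A/B · C(k+1)/C(k) with A=1/3, B=1, C=k**2 - 2*k - 2/3.
Key eq: (1/3)·f(k+1) = (1)·f(k) + (k**2 - 2*k - 2/3).
From deg A=0, deg B=0, deg C=2: d=2.
Solve for f: f(k) = -(3*k**2 - 3*k - 2)/2 (degree 2 ≤ 2).
R(k) = B(k−1)·f(k)/C(k) = -3*(3*k**2 - 3*k - 2)/(2*(3*k**2 - 6*k - 2)); s_k = R·t_k = (3*k**2 - 3*k - 2)/3**k.
Check: Δs_k = 2*(-3*k**2 + 6*k + 2)/(3*3**k). ✓

s_k = (3*k**2 - 3*k - 2)/3**k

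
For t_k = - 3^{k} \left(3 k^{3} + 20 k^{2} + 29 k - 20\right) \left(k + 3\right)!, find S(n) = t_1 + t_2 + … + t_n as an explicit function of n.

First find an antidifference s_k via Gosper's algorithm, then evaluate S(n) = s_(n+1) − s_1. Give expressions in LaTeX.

Ratio r(k) = 3*(3*k**4 + 41*k**3 + 194*k**2 + 344*k + 128)/(3*k**3 + 20*k**2 + 29*k - 20).
Take A(k)=3*k + 12, B(k)=1, C(k)=k**3 + 20*k**2/3 + 29*k/3 - 20/3.
f must satisfy (3*k + 12)·f(k+1) − (1)·f(k) = k**3 + 20*k**2/3 + 29*k/3 - 20/3.
Bound: deg f ≤ 2.
A polynomial solution: f(k) = (k**2 + k - 4)/3.
So s_k = (B(k−1)f/C)·t_k = ((k**2 + k - 4)/(3*k**3 + 20*k**2 + 29*k - 20))·t_k = -3**k*(k**2 + k - 4)*factorial(k + 3).
Δs = -3**k*(3*k**3 + 20*k**2 + 29*k - 20)*factorial(k + 3), as required.
Evaluate: s_(n+1) = -3**(n + 1)*(n**2 + 3*n - 2)*factorial(n + 4); subtract s_(1) = 144 ⇒ S(n) = -3*3**n*n**2*factorial(n + 4) - 9*3**n*n*factorial(n + 4) + 6*3**n*factorial(n + 4) - 144.

S(n) = - 3 \cdot 3^{n} n^{2} \left(n + 4\right)! - 9 \cdot 3^{n} n \left(n + 4\right)! + 6 \cdot 3^{n} \left(n + 4\right)! - 144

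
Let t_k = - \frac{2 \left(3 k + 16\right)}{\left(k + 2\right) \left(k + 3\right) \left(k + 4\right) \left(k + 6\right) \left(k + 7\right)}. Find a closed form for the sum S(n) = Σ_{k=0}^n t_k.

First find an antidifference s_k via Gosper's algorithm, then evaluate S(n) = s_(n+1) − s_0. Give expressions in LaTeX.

S(n) = \frac{- n^{3} - 14 n^{2} - 61 n - 48}{18 \left(n^{3} + 14 n^{2} + 61 n + 84\right)}

Step 1: r(k) = (k + 2)*(k + 6)*(3*k + 19)/((k + 5)*(k + 8)*(3*k + 16)).
Gosper form: A/B · C(k+1)/C(k) with A=k + 2, B=k + 8, C=k**2 + 31*k/3 + 80/3.
Solve (k + 2)·f(k+1) − (k + 7)·f(k) = k**2 + 31*k/3 + 80/3.
d = 5 from the (1,1,2) case.
Match coefficients ⇒ f(k) = k*(k + 4)*(k + 5)*(k**2 + 11*k + 36)/108.
So s_k = (B(k−1)f/C)·t_k = (k*(k + 4)*(k + 7)*(k**2 + 11*k + 36)/(36*(3*k + 16)))·t_k = k*(-k**2 - 11*k - 36)/(18*(k**3 + 11*k**2 + 36*k + 36)).
s_(k+1) − s_k = 2*(-3*k - 16)/(k**5 + 22*k**4 + 185*k**3 + 740*k**2 + 1404*k + 1008) = t_k.
Σ_(k=0)^n t_k = s_(n+1) − s_(0) = ((-n**3 - 14*n**2 - 61*n - 48)/(18*(n**3 + 14*n**2 + 61*n + 84))) − (0), i.e. (-n**3 - 14*n**2 - 61*n - 48)/(18*(n**3 + 14*n**2 + 61*n + 84)).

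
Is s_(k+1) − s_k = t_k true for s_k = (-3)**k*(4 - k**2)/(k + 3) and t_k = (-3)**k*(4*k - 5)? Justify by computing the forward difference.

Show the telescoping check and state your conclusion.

s_(k+1) = (-3)**(k + 1)*(4 - (k + 1)**2)/(k + 4)
s_(k+1) − s_k = (-3)**k*(4*k**3 + 19*k**2 + 5*k - 43)/(k**2 + 7*k + 12)
(s_(k+1) − s_k) − t_k = (-3)**k*(-4*k**2 - 8*k + 17)/(k**2 + 7*k + 12)

Invalid: residual (-3)**k*(-4*k**2 - 8*k + 17)/(k**2 + 7*k + 12) ≠ 0.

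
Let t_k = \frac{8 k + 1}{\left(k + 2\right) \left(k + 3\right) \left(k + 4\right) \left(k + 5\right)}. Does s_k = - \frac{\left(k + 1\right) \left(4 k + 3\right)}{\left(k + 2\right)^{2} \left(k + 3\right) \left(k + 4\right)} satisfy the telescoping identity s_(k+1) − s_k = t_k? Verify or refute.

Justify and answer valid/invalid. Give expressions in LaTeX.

Invalid: residual \frac{- 12 k^{2} - 40 k - 17}{k^{6} + 19 k^{5} + 147 k^{4} + 593 k^{3} + 1316 k^{2} + 1524 k + 720} ≠ 0.

s_(k+1) = -(k + 2)*(4*k + 7)/((k + 3)**2*(k + 4)*(k + 5))
s_(k+1) − s_k = ((k + 1)*(k + 3)*(k + 5)*(4*k + 3) - (k + 2)**3*(4*k + 7))/((k + 2)**2*(k + 3)**2*(k + 4)*(k + 5))
(s_(k+1) − s_k) − t_k = (-12*k**2 - 40*k - 17)/(k**6 + 19*k**5 + 147*k**4 + 593*k**3 + 1316*k**2 + 1524*k + 720)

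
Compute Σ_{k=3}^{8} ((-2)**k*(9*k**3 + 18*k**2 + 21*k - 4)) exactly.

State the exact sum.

Compute t_(k+1)/t_k: get 2*(-9*k**3 - 45*k**2 - 84*k - 44)/(9*k**3 + 18*k**2 + 21*k - 4).
Take A(k)=-2, B(k)=1, C(k)=k**3 + 2*k**2 + 7*k/3 - 4/9.
Key eq: (-2)·f(k+1) = (1)·f(k) + (k**3 + 2*k**2 + 7*k/3 - 4/9).
Bound: deg f ≤ 3.
Coefficient equations give f(k) = -(k - 1)*(3*k**2 + 3*k + 4)/9.
Get s_k = R·t_k = (-2)**k*(-3*k**3 - k + 4) with R(k) = B(k−1)f(k)/C(k) = -(k - 1)*(3*k**2 + 3*k + 4)/(9*k**3 + 18*k**2 + 21*k - 4).
s_(k+1) − s_k = (-2)**k*(9*k**3 + 18*k**2 + 21*k - 4) = t_k.
Telescoping: Σ = s_(9) − s_(3) = 1122304 − (640) = 1121664.

Σ = 1121664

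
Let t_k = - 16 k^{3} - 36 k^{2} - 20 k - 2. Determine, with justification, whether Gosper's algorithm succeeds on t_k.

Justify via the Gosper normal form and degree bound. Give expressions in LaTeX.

Yes. s_k = 2 k \left(- 2 k^{3} - 2 k^{2} + 2 k + 1\right).

r(k) = (8*k**3 + 42*k**2 + 70*k + 37)/(8*k**3 + 18*k**2 + 10*k + 1) after simplifying.
Normal form (A,B,C) = (1, 1, k**3 + 9*k**2/4 + 5*k/4 + 1/8).
Set up (1)·f(k+1) − (1)·f(k) − (k**3 + 9*k**2/4 + 5*k/4 + 1/8) = 0.
d = 4 from the (0,0,3) case.
Coefficient equations give f(k) = k*(2*k**3 + 2*k**2 - 2*k - 1)/8.
Get s_k = R·t_k = 2*k*(-2*k**3 - 2*k**2 + 2*k + 1) with R(k) = B(k−1)f(k)/C(k) = k*(2*k**3 + 2*k**2 - 2*k - 1)/(8*k**3 + 18*k**2 + 10*k + 1).
s_(k+1) − s_k = -16*k**3 - 36*k**2 - 20*k - 2 = t_k.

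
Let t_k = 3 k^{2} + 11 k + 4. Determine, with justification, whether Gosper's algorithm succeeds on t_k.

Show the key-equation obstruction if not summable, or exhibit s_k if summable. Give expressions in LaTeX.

t_(k+1)/t_k = (3*k**2 + 17*k + 18)/(3*k**2 + 11*k + 4).
A = 1, B = 1, C = k**2 + 11*k/3 + 4/3.
Need (1)·f(k+1) − (1)·f(k) = k**2 + 11*k/3 + 4/3.
Degrees (0,0,2) ⇒ d ≤ 3.
Solve for f: f(k) = k*(k**2 + 4*k - 1)/3 (degree 3 ≤ 3).
Get s_k = R·t_k = k*(k**2 + 4*k - 1) with R(k) = B(k−1)f(k)/C(k) = k*(k**2 + 4*k - 1)/(3*k**2 + 11*k + 4).
Verify: 3*k**2 + 11*k + 4 matches t_k.

Yes. s_k = k \left(k^{2} + 4 k - 1\right).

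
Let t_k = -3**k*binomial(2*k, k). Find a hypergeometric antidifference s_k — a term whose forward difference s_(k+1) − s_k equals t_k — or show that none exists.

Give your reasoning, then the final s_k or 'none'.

not Gosper-summable; s_k does not exist

The ratio is 6*(2*k + 1)/(k + 1).
Normal form (A,B,C) = (12*k + 6, k + 1, 1).
f must satisfy (12*k + 6)·f(k+1) − (k)·f(k) = 1.
Degrees (1,1,0) ⇒ d ≤ -1.
deg f ≤ -1 is impossible — no certificate.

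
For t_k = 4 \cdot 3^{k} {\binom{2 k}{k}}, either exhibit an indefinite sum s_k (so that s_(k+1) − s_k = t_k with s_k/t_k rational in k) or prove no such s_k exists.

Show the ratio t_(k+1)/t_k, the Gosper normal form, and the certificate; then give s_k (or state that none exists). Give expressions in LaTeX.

none — t_k is not Gosper-summable

Compute t_(k+1)/t_k: get 6*(2*k + 1)/(k + 1).
Take A(k)=12*k + 6, B(k)=k + 1, C(k)=1.
Solve (12*k + 6)·f(k+1) − (k)·f(k) = 1.
Degrees (1,1,0) ⇒ d ≤ -1.
d = -1 < 0 ⇒ no nonzero polynomial f; not summable.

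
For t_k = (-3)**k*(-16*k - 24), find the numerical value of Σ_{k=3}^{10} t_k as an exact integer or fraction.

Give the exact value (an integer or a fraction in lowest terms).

Σ = -8325504

The ratio is 3*(-2*k - 5)/(2*k + 3).
So A=-3 and B=1, with C=k + 3/2.
Set up (-3)·f(k+1) − (1)·f(k) − (k + 3/2) = 0.
From deg A=0, deg B=0, deg C=1: d=1.
Solving with deg f ≤ 1: f(k) = -(4*k + 3)/16.
Certificate R = B(k−1)f/C = -(4*k + 3)/(8*(2*k + 3)) gives s_k = (-3)**k*(4*k + 3).
Check: Δs_k = (-3)**k*(-16*k - 24). ✓
Evaluate s at k=11 and k=3: -8325909 and -405; difference -8325504.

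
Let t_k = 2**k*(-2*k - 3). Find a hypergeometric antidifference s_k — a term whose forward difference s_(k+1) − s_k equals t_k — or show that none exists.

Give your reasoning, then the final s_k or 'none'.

Ratio r(k) = 2*(2*k + 5)/(2*k + 3).
Gosper form: A/B · C(k+1)/C(k) with A=2, B=1, C=k + 3/2.
Need (2)·f(k+1) − (1)·f(k) = k + 3/2.
Degrees (0,0,1) ⇒ d ≤ 1.
Match coefficients ⇒ f(k) = (2*k - 1)/2.
R(k) = B(k−1)·f(k)/C(k) = (2*k - 1)/(2*k + 3); s_k = R·t_k = 2**k*(1 - 2*k).
Δs = 2**k*(-2*k - 3), as required.

s_k = 2**k*(1 - 2*k)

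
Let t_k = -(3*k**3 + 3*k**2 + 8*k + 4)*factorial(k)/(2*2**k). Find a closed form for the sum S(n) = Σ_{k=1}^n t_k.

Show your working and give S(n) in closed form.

S(n) = 2**(-n - 1)*(2**(n + 1) - 3*n**3*factorial(n) - 9*n**2*factorial(n) - 8*n*factorial(n) - 2*factorial(n))

Compute t_(k+1)/t_k: get (3*k**4 + 15*k**3 + 35*k**2 + 41*k + 18)/(2*(3*k**3 + 3*k**2 + 8*k + 4)).
Take A(k)=k/2 + 1/2, B(k)=1, C(k)=k**3 + k**2 + 8*k/3 + 4/3.
Set up (k/2 + 1/2)·f(k+1) − (1)·f(k) − (k**3 + k**2 + 8*k/3 + 4/3) = 0.
d = 2 from the (1,0,3) case.
A polynomial solution: f(k) = 2*(3*k**2 - 1)/3.
Certificate R = B(k−1)f/C = 2*(3*k**2 - 1)/(3*k**3 + 3*k**2 + 8*k + 4) gives s_k = -(3*k**2 - 1)*factorial(k)/2**k.
s_(k+1) − s_k = -(3*k**3 + 3*k**2 + 8*k + 4)*factorial(k)/(2*2**k) = t_k.
s_(n+1) = -2**(-n - 1)*(3*n**2 + 6*n + 2)*factorial(n + 1) and s_(1) = -1, so S(n) = 2**(-n - 1)*(2**(n + 1) - 3*n**3*factorial(n) - 9*n**2*factorial(n) - 8*n*factorial(n) - 2*factorial(n)).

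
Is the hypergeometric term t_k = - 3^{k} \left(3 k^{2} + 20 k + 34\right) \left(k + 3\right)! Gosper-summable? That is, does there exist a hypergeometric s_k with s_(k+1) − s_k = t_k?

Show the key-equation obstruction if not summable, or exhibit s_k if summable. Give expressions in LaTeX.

Yes. s_k = - 3^{k} \left(k + 2\right) \left(k + 3\right)!.

Step 1: r(k) = 3*(3*k**3 + 38*k**2 + 161*k + 228)/(3*k**2 + 20*k + 34).
Gosper form: A/B · C(k+1)/C(k) with A=3*k + 12, B=1, C=k**2 + 20*k/3 + 34/3.
Key eq: (3*k + 12)·f(k+1) = (1)·f(k) + (k**2 + 20*k/3 + 34/3).
deg f ≤ 1 (via 1,0,2).
Solving with deg f ≤ 1: f(k) = (k + 2)/3.
R(k) = B(k−1)·f(k)/C(k) = (k + 2)/(3*k**2 + 20*k + 34); s_k = R·t_k = -3**k*(k + 2)*factorial(k + 3).
Verify: -3**k*(3*k**2 + 20*k + 34)*factorial(k + 3) matches t_k.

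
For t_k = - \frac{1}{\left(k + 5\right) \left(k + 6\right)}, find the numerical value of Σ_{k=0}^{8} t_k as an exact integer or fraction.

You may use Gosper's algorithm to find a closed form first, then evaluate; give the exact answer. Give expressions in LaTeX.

Σ = -9/70

r(k) = (k + 5)/(k + 7) after simplifying.
A = k + 5, B = k + 7, C = 1.
Set up (k + 5)·f(k+1) − (k + 6)·f(k) − (1) = 0.
Bound: deg f ≤ 1.
A polynomial solution: f(k) = k/5.
Get s_k = R·t_k = -k/(5*k + 25) with R(k) = B(k−1)f(k)/C(k) = k*(k + 6)/5.
Δs = -1/(k**2 + 11*k + 30), as required.
Telescoping: Σ = s_(9) − s_(0) = -9/70 − (0) = -9/70.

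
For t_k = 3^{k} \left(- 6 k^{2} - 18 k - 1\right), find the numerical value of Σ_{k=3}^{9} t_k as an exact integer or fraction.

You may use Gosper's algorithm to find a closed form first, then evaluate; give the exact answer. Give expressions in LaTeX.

Σ = -17477883

Compute t_(k+1)/t_k: get 3*(6*k**2 + 30*k + 25)/(6*k**2 + 18*k + 1).
Normal form (A,B,C) = (3, 1, k**2 + 3*k + 1/6).
Key eq: (3)·f(k+1) = (1)·f(k) + (k**2 + 3*k + 1/6).
d = 2 from the (0,0,2) case.
Coefficient equations give f(k) = (3*k**2 - 4)/6.
Get s_k = R·t_k = 3**k*(4 - 3*k**2) with R(k) = B(k−1)f(k)/C(k) = (3*k**2 - 4)/(6*k**2 + 18*k + 1).
Δs = 3**k*(-6*k**2 - 18*k - 1), as required.
Telescoping: Σ = s_(10) − s_(3) = -17478504 − (-621) = -17477883.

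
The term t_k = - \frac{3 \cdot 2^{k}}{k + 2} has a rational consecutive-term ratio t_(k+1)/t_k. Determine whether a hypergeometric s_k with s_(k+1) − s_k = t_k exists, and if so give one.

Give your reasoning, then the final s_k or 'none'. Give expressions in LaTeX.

The ratio is 2*(k + 2)/(k + 3).
Factor: A=2*k + 4; B=k + 3; C=1.
Set up (2*k + 4)·f(k+1) − (k + 2)·f(k) − (1) = 0.
Degrees (1,1,0) ⇒ d ≤ -1.
Bound -1 < 0, so the key equation has no polynomial solution.

no hypergeometric antidifference exists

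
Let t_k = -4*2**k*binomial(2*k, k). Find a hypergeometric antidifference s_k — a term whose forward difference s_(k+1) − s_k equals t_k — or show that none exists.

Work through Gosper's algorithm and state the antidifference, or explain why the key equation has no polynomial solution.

Ratio r(k) = 4*(2*k + 1)/(k + 1).
Take A(k)=8*k + 4, B(k)=k + 1, C(k)=1.
Solve (8*k + 4)·f(k+1) − (k)·f(k) = 1.
d = -1 from the (1,1,0) case.
deg f ≤ -1 is impossible — no certificate.

none — t_k is not Gosper-summable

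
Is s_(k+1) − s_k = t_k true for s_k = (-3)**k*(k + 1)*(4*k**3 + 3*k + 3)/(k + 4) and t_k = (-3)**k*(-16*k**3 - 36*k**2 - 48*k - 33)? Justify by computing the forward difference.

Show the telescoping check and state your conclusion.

s_(k+1) = (-3)**(k + 1)*(k + 2)*(3*k + 4*(k + 1)**3 + 6)/(k + 5)
s_(k+1) − s_k = (-3)**k*(-16*k**5 - 132*k**4 - 380*k**3 - 609*k**2 - 573*k - 255)/(k**2 + 9*k + 20)
(s_(k+1) − s_k) − t_k = 3*(-3)**k*(16*k**4 + 104*k**3 + 192*k**2 + 228*k + 135)/(k**2 + 9*k + 20)

Invalid: residual 3*(-3)**k*(16*k**4 + 104*k**3 + 192*k**2 + 228*k + 135)/(k**2 + 9*k + 20) ≠ 0.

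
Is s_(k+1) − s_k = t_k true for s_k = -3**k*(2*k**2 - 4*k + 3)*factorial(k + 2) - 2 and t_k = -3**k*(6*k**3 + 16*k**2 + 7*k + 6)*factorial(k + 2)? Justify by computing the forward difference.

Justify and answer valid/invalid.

s_(k+1) = 3**(k + 1)*(4*k - 2*(k + 1)**2 + 1)*factorial(k + 3) - 2
s_(k+1) − s_k = -3**k*(6*k**3 + 16*k**2 + 7*k + 6)*factorial(k + 2)
(s_(k+1) − s_k) − t_k = 0

Valid: the claim telescopes to t_k.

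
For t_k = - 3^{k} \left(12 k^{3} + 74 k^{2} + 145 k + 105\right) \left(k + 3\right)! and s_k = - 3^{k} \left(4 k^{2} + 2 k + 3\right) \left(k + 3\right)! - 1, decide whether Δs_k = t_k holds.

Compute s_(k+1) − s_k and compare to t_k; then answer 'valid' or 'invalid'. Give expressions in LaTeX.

Valid — Δs_k = t_k.

s_(k+1) = -3**(k + 1)*(2*k + 4*(k + 1)**2 + 5)*factorial(k + 4) - 1
s_(k+1) − s_k = -3**k*(12*k**3 + 74*k**2 + 145*k + 105)*factorial(k + 3)
(s_(k+1) − s_k) − t_k = 0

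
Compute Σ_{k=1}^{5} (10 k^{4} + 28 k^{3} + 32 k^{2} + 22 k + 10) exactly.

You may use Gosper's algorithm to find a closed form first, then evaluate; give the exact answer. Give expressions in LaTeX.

Ratio r(k) = (5*k**4 + 34*k**3 + 88*k**2 + 105*k + 51)/(5*k**4 + 14*k**3 + 16*k**2 + 11*k + 5).
Normal form (A,B,C) = (1, 1, k**4 + 14*k**3/5 + 16*k**2/5 + 11*k/5 + 1).
Solve (1)·f(k+1) − (1)·f(k) = k**4 + 14*k**3/5 + 16*k**2/5 + 11*k/5 + 1.
Degrees (0,0,4) ⇒ d ≤ 5.
Match coefficients ⇒ f(k) = k*(k**4 + k**3 + k + 2)/5.
So s_k = (B(k−1)f/C)·t_k = (k*(k**4 + k**3 + k + 2)/(5*k**4 + 14*k**3 + 16*k**2 + 11*k + 5))·t_k = 2*k*(k**4 + k**3 + k + 2).
s_(k+1) − s_k = 10*k**4 + 28*k**3 + 32*k**2 + 22*k + 10 = t_k.
Telescoping: Σ = s_(6) − s_(1) = 18240 − (10) = 18230.

Σ = 18230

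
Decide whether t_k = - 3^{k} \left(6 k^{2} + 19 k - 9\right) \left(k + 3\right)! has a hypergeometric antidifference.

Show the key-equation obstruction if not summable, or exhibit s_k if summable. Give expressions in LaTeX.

Yes. s_k = - 3^{k} \left(2 k - 3\right) \left(k + 3\right)!.

Compute t_(k+1)/t_k: get 3*(6*k**3 + 55*k**2 + 140*k + 64)/(6*k**2 + 19*k - 9).
Gosper form: A/B · C(k+1)/C(k) with A=3*k + 12, B=1, C=k**2 + 19*k/6 - 3/2.
Key eq: (3*k + 12)·f(k+1) = (1)·f(k) + (k**2 + 19*k/6 - 3/2).
From deg A=1, deg B=0, deg C=2: d=1.
Solve for f: f(k) = (2*k - 3)/6 (degree 1 ≤ 1).
R(k) = B(k−1)·f(k)/C(k) = (2*k - 3)/(6*k**2 + 19*k - 9); s_k = R·t_k = -3**k*(2*k - 3)*factorial(k + 3).
s_(k+1) − s_k = -3**k*(6*k**2 + 19*k - 9)*factorial(k + 3) = t_k.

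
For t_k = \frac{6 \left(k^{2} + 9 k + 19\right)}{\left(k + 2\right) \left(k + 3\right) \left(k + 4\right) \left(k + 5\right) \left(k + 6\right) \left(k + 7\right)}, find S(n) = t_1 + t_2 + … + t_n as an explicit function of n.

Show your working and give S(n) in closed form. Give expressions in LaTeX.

S(n) = \frac{2 n \left(n^{2} + 15 n + 71\right)}{105 \left(n^{3} + 15 n^{2} + 71 n + 105\right)}

t_(k+1)/t_k = (k + 2)*(9*k + (k + 1)**2 + 28)/((k + 8)*(k**2 + 9*k + 19)).
So A=k + 2 and B=k + 8, with C=k**2 + 9*k + 19.
Need (k + 2)·f(k+1) − (k + 7)·f(k) = k**2 + 9*k + 19.
Bound: deg f ≤ 5.
A polynomial solution: f(k) = k*(k + 3)*(k + 5)*(k**2 + 12*k + 44)/144.
R(k) = B(k−1)·f(k)/C(k) = k*(k + 3)*(k + 5)*(k + 7)*(k**2 + 12*k + 44)/(144*(k**2 + 9*k + 19)); s_k = R·t_k = k*(k**2 + 12*k + 44)/(24*(k**3 + 12*k**2 + 44*k + 48)).
s_(k+1) − s_k = 6*(k**2 + 9*k + 19)/(k**6 + 27*k**5 + 295*k**4 + 1665*k**3 + 5104*k**2 + 8028*k + 5040) = t_k.
Telescope: S(n) = s_(n+1) − s_(1) = (n**3 + 15*n**2 + 71*n + 57)/(24*(n**3 + 15*n**2 + 71*n + 105)) − (19/840) = 2*n*(n**2 + 15*n + 71)/(105*(n**3 + 15*n**2 + 71*n + 105)).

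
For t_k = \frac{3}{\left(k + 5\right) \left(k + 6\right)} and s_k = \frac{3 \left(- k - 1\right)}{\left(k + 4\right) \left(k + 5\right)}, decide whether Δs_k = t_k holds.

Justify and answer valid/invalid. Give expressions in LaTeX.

Invalid: residual - \frac{18}{k^{3} + 15 k^{2} + 74 k + 120} ≠ 0.

s_(k+1) = 3*(-k - 2)/((k + 5)*(k + 6))
s_(k+1) − s_k = 3*(k - 2)/(k**3 + 15*k**2 + 74*k + 120)
(s_(k+1) − s_k) − t_k = -18/(k**3 + 15*k**2 + 74*k + 120)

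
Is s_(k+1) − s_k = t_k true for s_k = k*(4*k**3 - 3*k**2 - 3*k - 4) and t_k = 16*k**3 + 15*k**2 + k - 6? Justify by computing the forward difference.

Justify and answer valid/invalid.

s_(k+1) = 4*k**4 + 13*k**3 + 12*k**2 - 3*k - 6
s_(k+1) − s_k = 16*k**3 + 15*k**2 + k - 6
(s_(k+1) − s_k) − t_k = 0

Valid — Δs_k = t_k.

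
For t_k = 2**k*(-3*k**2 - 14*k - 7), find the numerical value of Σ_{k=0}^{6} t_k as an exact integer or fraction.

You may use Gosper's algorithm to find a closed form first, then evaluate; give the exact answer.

Ratio r(k) = 2*(3*k**2 + 20*k + 24)/(3*k**2 + 14*k + 7).
So A=2 and B=1, with C=k**2 + 14*k/3 + 7/3.
Key eq: (2)·f(k+1) = (1)·f(k) + (k**2 + 14*k/3 + 7/3).
Degrees (0,0,2) ⇒ d ≤ 2.
Solving with deg f ≤ 2: f(k) = (3*k**2 + 2*k - 3)/3.
So s_k = (B(k−1)f/C)·t_k = ((3*k**2 + 2*k - 3)/(3*k**2 + 14*k + 7))·t_k = 2**k*(-3*k**2 - 2*k + 3).
s_(k+1) − s_k = 2**k*(-3*k**2 - 14*k - 7) = t_k.
Telescoping: Σ = s_(7) − s_(0) = -20224 − (3) = -20227.

Σ = -20227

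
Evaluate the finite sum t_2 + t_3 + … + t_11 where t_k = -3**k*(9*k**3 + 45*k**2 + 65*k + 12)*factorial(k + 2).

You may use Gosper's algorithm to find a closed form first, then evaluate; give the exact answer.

Σ = -20431582149846064824

The ratio is 3*(9*k**4 + 99*k**3 + 398*k**2 + 677*k + 393)/(9*k**3 + 45*k**2 + 65*k + 12).
Normal form (A,B,C) = (3*k + 9, 1, k**3 + 5*k**2 + 65*k/9 + 4/3).
Solve (3*k + 9)·f(k+1) − (1)·f(k) = k**3 + 5*k**2 + 65*k/9 + 4/3.
Degrees (1,0,3) ⇒ d ≤ 2.
Match coefficients ⇒ f(k) = (3*k**2 + k - 3)/9.
R(k) = B(k−1)·f(k)/C(k) = (3*k**2 + k - 3)/(9*k**3 + 45*k**2 + 65*k + 12); s_k = R·t_k = -3**k*(3*k**2 + k - 3)*factorial(k + 2).
Δs = -3**k*(9*k**3 + 45*k**2 + 65*k + 12)*factorial(k + 2), as required.
Σ_(k=2)^(11) t_k = s_(12) − s_(2) = -20431582149846067200 − (-2376) = -20431582149846064824.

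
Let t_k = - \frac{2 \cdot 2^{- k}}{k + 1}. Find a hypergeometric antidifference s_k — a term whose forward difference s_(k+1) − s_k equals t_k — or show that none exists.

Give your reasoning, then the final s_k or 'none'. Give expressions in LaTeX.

none (Gosper's algorithm certifies no s_k)

r(k) = (k + 1)/(2*(k + 2)) after simplifying.
A = k/2 + 1/2, B = k + 2, C = 1.
f must satisfy (k/2 + 1/2)·f(k+1) − (k + 1)·f(k) = 1.
Degrees (1,1,0) ⇒ d ≤ -1.
Bound -1 < 0, so the key equation has no polynomial solution.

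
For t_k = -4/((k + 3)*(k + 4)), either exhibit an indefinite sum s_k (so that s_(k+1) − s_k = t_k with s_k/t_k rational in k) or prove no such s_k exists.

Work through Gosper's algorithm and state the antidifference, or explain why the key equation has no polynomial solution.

s_k = -4*k/(3*k + 9)

r(k) = (k + 3)/(k + 5) after simplifying.
Normal form (A,B,C) = (k + 3, k + 5, 1).
Need (k + 3)·f(k+1) − (k + 4)·f(k) = 1.
From deg A=1, deg B=1, deg C=0: d=1.
A polynomial solution: f(k) = k/3.
Certificate R = B(k−1)f/C = k*(k + 4)/3 gives s_k = -4*k/(3*k + 9).
Verify: -4/(k**2 + 7*k + 12) matches t_k.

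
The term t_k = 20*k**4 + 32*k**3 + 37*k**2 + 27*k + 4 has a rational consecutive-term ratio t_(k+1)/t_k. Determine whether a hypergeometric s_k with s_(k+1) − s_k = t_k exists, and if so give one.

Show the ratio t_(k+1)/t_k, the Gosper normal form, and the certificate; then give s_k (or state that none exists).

Step 1: r(k) = (20*k**4 + 112*k**3 + 253*k**2 + 277*k + 120)/(20*k**4 + 32*k**3 + 37*k**2 + 27*k + 4).
So A=1 and B=1, with C=k**4 + 8*k**3/5 + 37*k**2/20 + 27*k/20 + 1/5.
Need (1)·f(k+1) − (1)·f(k) = k**4 + 8*k**3/5 + 37*k**2/20 + 27*k/20 + 1/5.
Degrees (0,0,4) ⇒ d ≤ 5.
A polynomial solution: f(k) = k*(4*k**4 - 2*k**3 + 3*k**2 + 3*k - 4)/20.
Get s_k = R·t_k = k*(4*k**4 - 2*k**3 + 3*k**2 + 3*k - 4) with R(k) = B(k−1)f(k)/C(k) = k*(4*k**4 - 2*k**3 + 3*k**2 + 3*k - 4)/(20*k**4 + 32*k**3 + 37*k**2 + 27*k + 4).
Verify: 20*k**4 + 32*k**3 + 37*k**2 + 27*k + 4 matches t_k.

s_k = k*(4*k**4 - 2*k**3 + 3*k**2 + 3*k - 4)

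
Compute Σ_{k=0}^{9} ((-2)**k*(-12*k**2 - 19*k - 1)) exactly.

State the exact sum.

r(k) = 2*(-12*k**2 - 43*k - 32)/(12*k**2 + 19*k + 1) after simplifying.
Take A(k)=-2, B(k)=1, C(k)=k**2 + 19*k/12 + 1/12.
Key eq: (-2)·f(k+1) = (1)·f(k) + (k**2 + 19*k/12 + 1/12).
Degrees (0,0,2) ⇒ d ≤ 2.
Coefficient equations give f(k) = -(k + 1)*(4*k - 3)/12.
So s_k = (B(k−1)f/C)·t_k = (-(k + 1)*(4*k - 3)/(12*k**2 + 19*k + 1))·t_k = (-2)**k*(4*k**2 + k - 3).
s_(k+1) − s_k = (-2)**k*(-12*k**2 - 19*k - 1) = t_k.
Σ_(k=0)^(9) t_k = s_(10) − s_(0) = 416768 − (-3) = 416771.

Σ = 416771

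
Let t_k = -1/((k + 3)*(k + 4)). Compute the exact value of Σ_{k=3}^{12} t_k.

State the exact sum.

Σ = -5/48

t_(k+1)/t_k = (k + 3)/(k + 5).
Gosper form: A/B · C(k+1)/C(k) with A=k + 3, B=k + 5, C=1.
f must satisfy (k + 3)·f(k+1) − (k + 4)·f(k) = 1.
From deg A=1, deg B=1, deg C=0: d=1.
Solve for f: f(k) = k/3 (degree 1 ≤ 1).
Then R = B(k−1)f/C = k*(k + 4)/3, so s_k = R(k)·t_k = -k/(3*k + 9).
Δs = -1/(k**2 + 7*k + 12), as required.
Σ_(k=3)^(12) t_k = s_(13) − s_(3) = -13/48 − (-1/6) = -5/48.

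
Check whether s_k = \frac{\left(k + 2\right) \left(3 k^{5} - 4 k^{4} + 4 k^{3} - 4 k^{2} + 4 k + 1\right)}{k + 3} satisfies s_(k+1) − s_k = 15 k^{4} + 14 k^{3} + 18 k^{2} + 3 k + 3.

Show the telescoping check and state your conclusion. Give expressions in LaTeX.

Invalid: residual \frac{- 12 k^{5} - 63 k^{4} - 56 k^{3} - 61 k^{2} - 8 k - 8}{k^{2} + 7 k + 12} ≠ 0.

s_(k+1) = (3*k**6 + 20*k**5 + 51*k**4 + 68*k**3 + 49*k**2 + 25*k + 12)/(k + 4)
s_(k+1) − s_k = (15*k**6 + 107*k**5 + 233*k**4 + 241*k**3 + 179*k**2 + 49*k + 28)/(k**2 + 7*k + 12)
(s_(k+1) − s_k) − t_k = (-12*k**5 - 63*k**4 - 56*k**3 - 61*k**2 - 8*k - 8)/(k**2 + 7*k + 12)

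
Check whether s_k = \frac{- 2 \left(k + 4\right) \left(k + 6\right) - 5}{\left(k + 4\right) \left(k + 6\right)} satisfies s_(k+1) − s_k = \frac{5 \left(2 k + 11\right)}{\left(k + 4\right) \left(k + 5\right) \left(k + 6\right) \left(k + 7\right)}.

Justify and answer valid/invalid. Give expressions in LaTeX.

s_(k+1) = (-2*(k + 5)*(k + 7) - 5)/((k + 5)*(k + 7))
s_(k+1) − s_k = 5*(2*k + 11)/(k**4 + 22*k**3 + 179*k**2 + 638*k + 840)
(s_(k+1) − s_k) − t_k = 0

valid (s_(k+1) − s_k reduces to t_k)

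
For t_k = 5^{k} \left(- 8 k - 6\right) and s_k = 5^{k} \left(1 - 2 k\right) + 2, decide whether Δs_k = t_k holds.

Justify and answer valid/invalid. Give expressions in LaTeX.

valid (s_(k+1) − s_k reduces to t_k)

s_(k+1) = -5*5**k*(2*k + 1) + 2
s_(k+1) − s_k = 5**k*(-8*k - 6)
(s_(k+1) − s_k) − t_k = 0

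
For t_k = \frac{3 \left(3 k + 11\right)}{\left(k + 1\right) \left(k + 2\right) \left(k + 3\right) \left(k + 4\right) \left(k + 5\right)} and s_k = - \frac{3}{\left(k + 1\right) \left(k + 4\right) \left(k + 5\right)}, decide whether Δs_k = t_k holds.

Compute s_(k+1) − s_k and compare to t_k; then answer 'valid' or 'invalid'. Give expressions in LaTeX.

s_(k+1) = -3/((k + 2)*(k + 5)*(k + 6))
s_(k+1) − s_k = 3*(3*k + 8)/(k**5 + 18*k**4 + 121*k**3 + 372*k**2 + 508*k + 240)
(s_(k+1) − s_k) − t_k = 18*(-2*k - 7)/(k**6 + 21*k**5 + 175*k**4 + 735*k**3 + 1624*k**2 + 1764*k + 720)

Invalid: residual \frac{18 \left(- 2 k - 7\right)}{k^{6} + 21 k^{5} + 175 k^{4} + 735 k^{3} + 1624 k^{2} + 1764 k + 720} ≠ 0.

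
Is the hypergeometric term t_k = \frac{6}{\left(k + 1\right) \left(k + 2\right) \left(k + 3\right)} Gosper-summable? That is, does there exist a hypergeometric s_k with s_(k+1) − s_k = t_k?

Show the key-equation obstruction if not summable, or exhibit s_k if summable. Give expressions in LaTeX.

Yes. s_k = \frac{3 k \left(k + 3\right)}{2 \left(k + 1\right) \left(k + 2\right)}.

Ratio r(k) = (k + 1)/(k + 4).
Normal form (A,B,C) = (k + 1, k + 4, 1).
Need (k + 1)·f(k+1) − (k + 3)·f(k) = 1.
deg f ≤ 2 (via 1,1,0).
Match coefficients ⇒ f(k) = k*(k + 3)/4.
Then R = B(k−1)f/C = k*(k + 3)**2/4, so s_k = R(k)·t_k = 3*k*(k + 3)/(2*(k + 1)*(k + 2)).
Check: Δs_k = 6/(k**3 + 6*k**2 + 11*k + 6). ✓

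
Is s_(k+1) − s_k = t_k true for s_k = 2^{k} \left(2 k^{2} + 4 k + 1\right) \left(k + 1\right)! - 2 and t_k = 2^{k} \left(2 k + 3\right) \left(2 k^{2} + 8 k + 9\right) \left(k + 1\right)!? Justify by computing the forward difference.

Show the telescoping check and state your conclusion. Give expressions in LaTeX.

s_(k+1) = 2**(k + 1)*(4*k + 2*(k + 1)**2 + 5)*factorial(k + 2) - 2
s_(k+1) − s_k = 2**k*(2*k + 3)*(2*k**2 + 8*k + 9)*factorial(k + 1)
(s_(k+1) − s_k) − t_k = 0

Valid — Δs_k = t_k.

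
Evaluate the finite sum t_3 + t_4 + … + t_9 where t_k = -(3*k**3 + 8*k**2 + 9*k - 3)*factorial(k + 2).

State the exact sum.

Σ = -124540414200

r(k) = (3*k**4 + 26*k**3 + 85*k**2 + 119*k + 51)/(3*k**3 + 8*k**2 + 9*k - 3) after simplifying.
Take A(k)=k + 3, B(k)=1, C(k)=k**3 + 8*k**2/3 + 3*k - 1.
Key eq: (k + 3)·f(k+1) = (1)·f(k) + (k**3 + 8*k**2/3 + 3*k - 1).
Degrees (1,0,3) ⇒ d ≤ 2.
Coefficient equations give f(k) = k*(3*k - 4)/3.
Certificate R = B(k−1)f/C = k*(3*k - 4)/(3*k**3 + 8*k**2 + 9*k - 3) gives s_k = -k*(3*k - 4)*factorial(k + 2).
Verify: -(3*k**3 + 8*k**2 + 9*k - 3)*factorial(k + 2) matches t_k.
Telescoping: Σ = s_(10) − s_(3) = -124540416000 − (-1800) = -124540414200.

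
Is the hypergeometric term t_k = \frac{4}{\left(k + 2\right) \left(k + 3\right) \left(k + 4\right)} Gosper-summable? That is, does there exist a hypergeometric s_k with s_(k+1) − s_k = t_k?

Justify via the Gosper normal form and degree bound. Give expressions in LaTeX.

The ratio is (k + 2)/(k + 5).
Take A(k)=k + 2, B(k)=k + 5, C(k)=1.
Set up (k + 2)·f(k+1) − (k + 4)·f(k) − (1) = 0.
Bound: deg f ≤ 2.
Solving with deg f ≤ 2: f(k) = k*(k + 5)/12.
So s_k = (B(k−1)f/C)·t_k = (k*(k + 4)*(k + 5)/12)·t_k = k*(k + 5)/(3*(k + 2)*(k + 3)).
Δs = 4/(k**3 + 9*k**2 + 26*k + 24), as required.

Yes. s_k = \frac{k \left(k + 5\right)}{3 \left(k + 2\right) \left(k + 3\right)}.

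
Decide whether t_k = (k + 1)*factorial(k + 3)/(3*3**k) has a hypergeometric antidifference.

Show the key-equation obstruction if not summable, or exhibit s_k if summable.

Yes. s_k = factorial(k + 3)/3**k.

The ratio is (k + 2)*(k + 4)/(3*(k + 1)).
A = k/3 + 4/3, B = 1, C = k + 1.
Set up (k/3 + 4/3)·f(k+1) − (1)·f(k) − (k + 1) = 0.
deg f ≤ 0 (via 1,0,1).
Coefficient equations give f(k) = 3.
Get s_k = R·t_k = factorial(k + 3)/3**k with R(k) = B(k−1)f(k)/C(k) = 3/(k + 1).
Check: Δs_k = (k + 1)*factorial(k + 3)/(3*3**k). ✓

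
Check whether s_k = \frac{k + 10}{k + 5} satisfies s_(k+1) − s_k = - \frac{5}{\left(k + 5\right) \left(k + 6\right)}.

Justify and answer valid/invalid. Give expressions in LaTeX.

s_(k+1) = (k + 11)/(k + 6)
s_(k+1) − s_k = -5/(k**2 + 11*k + 30)
(s_(k+1) − s_k) − t_k = 0

valid; difference matches t_k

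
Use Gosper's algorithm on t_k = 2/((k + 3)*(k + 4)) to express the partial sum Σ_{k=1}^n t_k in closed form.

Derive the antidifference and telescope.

Step 1: r(k) = (k + 3)/(k + 5).
Gosper form: A/B · C(k+1)/C(k) with A=k + 3, B=k + 5, C=1.
f must satisfy (k + 3)·f(k+1) − (k + 4)·f(k) = 1.
From deg A=1, deg B=1, deg C=0: d=1.
Match coefficients ⇒ f(k) = k/3.
R(k) = B(k−1)·f(k)/C(k) = k*(k + 4)/3; s_k = R·t_k = 2*k/(3*(k + 3)).
Δs = 2/(k**2 + 7*k + 12), as required.
Σ_(k=1)^n t_k = s_(n+1) − s_(1) = (2*(n + 1)/(3*(n + 4))) − (1/6), i.e. n/(2*(n + 4)).

S(n) = n/(2*(n + 4))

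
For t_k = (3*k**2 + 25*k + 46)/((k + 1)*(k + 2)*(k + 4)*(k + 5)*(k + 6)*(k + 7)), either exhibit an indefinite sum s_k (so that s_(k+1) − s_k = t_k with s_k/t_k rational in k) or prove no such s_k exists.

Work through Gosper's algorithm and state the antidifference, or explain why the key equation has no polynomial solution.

s_k = k*(k**2 + 11*k + 34)/(24*(k**3 + 11*k**2 + 34*k + 24))

The ratio is (k + 1)*(k + 4)*(25*k + 3*(k + 1)**2 + 71)/((k + 3)*(k + 8)*(3*k**2 + 25*k + 46)).
Factor: A=k + 1; B=k + 8; C=k**3 + 34*k**2/3 + 121*k/3 + 46.
Solve (k + 1)·f(k+1) − (k + 7)·f(k) = k**3 + 34*k**2/3 + 121*k/3 + 46.
deg f ≤ 6 (via 1,1,3).
Match coefficients ⇒ f(k) = k*(k + 2)*(k + 3)*(k + 5)*(k**2 + 11*k + 34)/72.
R(k) = B(k−1)·f(k)/C(k) = k*(k + 2)*(k + 5)*(k + 7)*(k**2 + 11*k + 34)/(24*(3*k**2 + 25*k + 46)); s_k = R·t_k = k*(k**2 + 11*k + 34)/(24*(k**3 + 11*k**2 + 34*k + 24)).
Δs = (3*k**2 + 25*k + 46)/(k**6 + 25*k**5 + 247*k**4 + 1219*k**3 + 3112*k**2 + 3796*k + 1680), as required.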